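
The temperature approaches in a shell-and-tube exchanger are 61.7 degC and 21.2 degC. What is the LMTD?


LMTD = (dT1 - dT2) / ln(dT1/dT2)
= (61.7 - 21.2) / ln(61.7 / 21.2) = 40.5 / 1.06828 = 37.91

37.91 degC


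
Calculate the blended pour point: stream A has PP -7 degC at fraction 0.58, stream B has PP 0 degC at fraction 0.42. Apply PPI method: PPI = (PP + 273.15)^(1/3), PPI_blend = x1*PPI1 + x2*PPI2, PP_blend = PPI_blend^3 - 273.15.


PPI_1 = (-7 + 273.15)^(1/3) = 6.432436
PPI_2 = (0 + 273.15)^(1/3) = 6.488342
PPI_blend = 0.58 * 6.432436 + 0.42 * 6.488342 = 6.455917
PP_blend = 6.455917^3 - 273.15 = 269.0753 - 273.15 = -4.07

-4.07 degC


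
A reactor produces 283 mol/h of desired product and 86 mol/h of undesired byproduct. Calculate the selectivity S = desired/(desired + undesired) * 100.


Selectivity = desired / (desired + undesired) * 100
Total products = 283 + 86 = 369 mol/h
S = 283 / 369 * 100
= 0.7669 * 100
= 76.69 %

76.69 %


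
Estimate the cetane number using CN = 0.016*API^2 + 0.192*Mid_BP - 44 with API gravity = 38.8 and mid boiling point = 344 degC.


CN = 0.016 * 38.8^2 + 0.192 * 344 - 44
CN = 24.08704 + 66.048 - 44 = 46.13504

46.13504


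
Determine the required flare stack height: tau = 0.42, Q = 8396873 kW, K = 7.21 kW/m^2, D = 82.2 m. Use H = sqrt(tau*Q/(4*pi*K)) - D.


tau*Q/(4*pi*K) = 0.42 * 8396873 / (4 * pi * 7.21) = 38924.4
sqrt(38924.4) = 197.293
H = 197.293 - 82.2 = 115.1

115.1 m


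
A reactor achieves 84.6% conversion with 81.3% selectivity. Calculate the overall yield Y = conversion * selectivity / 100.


Overall yield = conversion (%) * selectivity (%) / 100
Conversion = 84.6%, Selectivity = 81.3%
Y = 84.6 * 81.3 / 100
= 68.7798 %

68.7798 %


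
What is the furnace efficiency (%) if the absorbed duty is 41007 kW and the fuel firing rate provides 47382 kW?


Furnace efficiency = Q_absorbed / Q_fuel * 100
= 41007 / 47382 * 100 = 86.55

86.55 %


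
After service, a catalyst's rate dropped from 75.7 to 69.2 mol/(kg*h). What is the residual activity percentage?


Activity (%) = (rate_used / rate_fresh) * 100
rate_used = 69.2, rate_fresh = 75.7
= (69.2 / 75.7) * 100
= 0.9141 * 100 = 91.41

91.41 %


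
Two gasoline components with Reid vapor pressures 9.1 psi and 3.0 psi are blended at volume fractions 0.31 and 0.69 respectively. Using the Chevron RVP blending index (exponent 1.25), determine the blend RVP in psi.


Chevron index: RVP_blend = (sum xi*RVPi^1.25)^(1/1.25)
RVP^1.25 terms: 0.31 * 9.1^1.25 + 0.69 * 3.0^1.25 = 7.6239
RVP_blend = 7.6239^(1/1.25) = 5.079

5.079 psi


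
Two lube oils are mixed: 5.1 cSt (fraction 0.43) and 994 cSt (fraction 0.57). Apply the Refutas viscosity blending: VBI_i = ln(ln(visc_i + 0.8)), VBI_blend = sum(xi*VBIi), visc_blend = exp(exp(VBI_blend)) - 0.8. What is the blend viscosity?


Refutas method: VBN_i = 14.534*ln(ln(visc_i + 0.8)) + 10.975, blended linearly by mass fraction; since VBN is linear in VBI_i = ln(ln(visc_i + 0.8)) and the fractions sum to 1, blend VBI directly: visc = exp(exp(VBI_blend)) - 0.8
VBI_1 = ln(ln(5.1 + 0.8)) = 0.573774
VBI_2 = ln(ln(994 + 0.8)) = 1.93189
VBI_blend = 0.43 * 0.573774 + 0.57 * 1.93189 = 1.3479
visc_blend = exp(exp(1.3479)) - 0.8 = 46.16

46.16 cSt


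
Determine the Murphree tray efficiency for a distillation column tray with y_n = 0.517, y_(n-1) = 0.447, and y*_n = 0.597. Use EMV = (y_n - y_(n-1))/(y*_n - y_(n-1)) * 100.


Murphree vapor efficiency: EMV = (y_n - y_(n-1)) / (y*_n - y_(n-1)) * 100
EMV = (0.517 - 0.447) / (0.597 - 0.447) * 100 = 0.07 / 0.15 * 100 = 46.67

46.67 %


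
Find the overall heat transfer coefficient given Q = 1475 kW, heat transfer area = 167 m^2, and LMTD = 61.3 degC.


From Q = U*A*LMTD, U = Q / (A * LMTD)
U = 1475 / (167 * 61.3) = 1475 / 10237.1 = 0.1441

0.1441 kW/(m^2*K)


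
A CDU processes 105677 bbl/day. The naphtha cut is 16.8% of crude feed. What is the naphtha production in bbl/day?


Crude throughput = 105677 bbl/day
Fraction yield = 16.8%
yield = throughput * fraction / 100
yield = 105677 * 16.8 / 100 = 17753.736

17753.736 bbl/day


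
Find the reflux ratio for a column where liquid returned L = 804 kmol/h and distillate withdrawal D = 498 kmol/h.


Reflux ratio definition: R = L / D (liquid returned / distillate withdrawn)
L = 804 kmol/h, D = 498 kmol/h
R = 804 / 498 = 1.614

1.614


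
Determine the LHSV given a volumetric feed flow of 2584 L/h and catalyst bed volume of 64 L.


LHSV = volumetric feed rate / catalyst volume
= 2584 L/h / 64 L
= 40.38 h^-1

40.38 h^-1


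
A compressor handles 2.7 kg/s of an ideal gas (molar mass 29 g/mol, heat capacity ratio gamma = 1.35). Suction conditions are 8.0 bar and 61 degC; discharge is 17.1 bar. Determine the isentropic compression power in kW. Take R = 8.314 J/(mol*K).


Isentropic work: W = m*(gamma/(gamma-1))*(R*T1/MW)*((P2/P1)^((gamma-1)/gamma) - 1)
T1 = 61 + 273.15 = 334.15 K
Pressure ratio = 17.1 / 8.0 = 2.1375
Exponent = (1.35 - 1)/1.35 = 0.259259
(P2/P1)^exp - 1 = 2.1375^0.259259 - 1 = 0.217674
W = 2.7 * 1.35 / 0.35 * 8.314 * 334.15 / 29 * 0.217674 = 217.2

217.2 kW


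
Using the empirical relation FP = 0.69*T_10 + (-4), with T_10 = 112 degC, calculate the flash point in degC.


FP = 0.69 * 112 + (-4) = 73.28

73.28 degC


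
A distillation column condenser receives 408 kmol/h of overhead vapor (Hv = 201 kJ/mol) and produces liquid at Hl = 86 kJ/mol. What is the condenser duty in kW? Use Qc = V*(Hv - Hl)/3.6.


Qc = 408 * (201 - 86) / 3.6 = 408 * 115 / 3.6 = 13030

13030 kW


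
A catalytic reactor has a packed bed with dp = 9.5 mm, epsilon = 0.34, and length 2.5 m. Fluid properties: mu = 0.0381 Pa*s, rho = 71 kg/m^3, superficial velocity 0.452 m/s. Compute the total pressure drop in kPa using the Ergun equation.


dp = 9.5 mm = 0.0095 m
Viscous term = 150*0.0381*0.452*(1-0.34)^2 / (0.0095^2*0.34^3) = 317219
Inertial term = 1.75*71*0.452^2*(1-0.34) / (0.0095*0.34^3) = 44870.1
dP/L = 317219 + 44870.1 = 362089 Pa/m
dP = 362089 * 2.5 / 1000 = 905.2 kPa

905.2 kPa


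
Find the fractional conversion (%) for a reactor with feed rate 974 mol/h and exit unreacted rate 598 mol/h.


X = (F_in - F_out) / F_in * 100
Moles reacted = 974 - 598 = 376
X = 376 / 974 * 100
= 0.3860 * 100
= 38.60 %

38.60 %


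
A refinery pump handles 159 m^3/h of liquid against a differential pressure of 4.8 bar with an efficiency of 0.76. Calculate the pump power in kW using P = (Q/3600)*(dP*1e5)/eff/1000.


Q = 159 / 3600 = 0.0441667 m^3/s
P = 0.0441667 * (4.8 * 1e5) / 0.76 / 1000 = 27.89

27.89 kW


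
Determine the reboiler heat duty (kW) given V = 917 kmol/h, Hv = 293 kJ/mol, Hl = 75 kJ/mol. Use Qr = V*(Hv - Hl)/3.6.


Qr = 917 * (293 - 75) / 3.6 = 917 * 218 / 3.6 = 55530

55530 kW


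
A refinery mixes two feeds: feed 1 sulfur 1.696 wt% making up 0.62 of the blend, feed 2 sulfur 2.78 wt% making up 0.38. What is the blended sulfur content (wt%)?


Linear sulfur blending: S_blend = x1*S1 + x2*S2
Contribution 1: 0.62 * 1.696 = 1.05152 wt%
Contribution 2: 0.38 * 2.78 = 1.0564 wt%
S_blend = 1.05152 + 1.0564 = 2.10792

2.10792 wt%


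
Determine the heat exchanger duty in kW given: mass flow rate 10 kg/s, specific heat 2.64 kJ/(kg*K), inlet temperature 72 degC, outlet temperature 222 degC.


Q = m_dot * cp * delta_T
delta_T = 222 - 72 = 150 K
Q = 10 * 2.64 * 150
= 26.4 * 150
= 3960 kW

3960 kW


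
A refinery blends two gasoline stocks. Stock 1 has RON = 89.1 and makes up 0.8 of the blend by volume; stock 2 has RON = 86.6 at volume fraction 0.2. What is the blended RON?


Linear blending: RON_blend = sum(vi * RONi)
Contribution 1: 0.8 * 89.1 = 71.28
Contribution 2: 0.2 * 86.6 = 17.32
RON_blend = 71.28 + 17.32 = 88.6

88.6


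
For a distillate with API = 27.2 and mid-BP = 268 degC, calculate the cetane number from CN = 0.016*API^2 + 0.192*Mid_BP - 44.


CN = 0.016 * 27.2^2 + 0.192 * 268 - 44
CN = 11.83744 + 51.456 - 44 = 19.29344

19.29344


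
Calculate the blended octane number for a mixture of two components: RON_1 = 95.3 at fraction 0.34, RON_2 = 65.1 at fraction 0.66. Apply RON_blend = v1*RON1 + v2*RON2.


Linear blending: RON_blend = sum(vi * RONi)
Contribution 1: 0.34 * 95.3 = 32.402
Contribution 2: 0.66 * 65.1 = 42.966
RON_blend = 32.402 + 42.966 = 75.368

75.368


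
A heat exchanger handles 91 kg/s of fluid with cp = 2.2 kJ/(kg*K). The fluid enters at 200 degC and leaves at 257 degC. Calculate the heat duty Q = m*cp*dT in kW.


Q = m_dot * cp * delta_T
delta_T = 257 - 200 = 57 K
Q = 91 * 2.2 * 57
= 200.2 * 57
= 11411.4 kW

11411.4 kW


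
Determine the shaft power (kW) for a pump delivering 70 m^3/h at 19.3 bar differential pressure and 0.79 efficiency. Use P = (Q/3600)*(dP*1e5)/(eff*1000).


Q = 70 / 3600 = 0.0194444 m^3/s
P = 0.0194444 * (19.3 * 1e5) / 0.79 / 1000 = 47.50

47.50 kW


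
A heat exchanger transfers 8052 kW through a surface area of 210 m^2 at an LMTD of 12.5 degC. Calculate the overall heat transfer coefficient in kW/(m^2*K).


From Q = U*A*LMTD, U = Q / (A * LMTD)
U = 8052 / (210 * 12.5) = 8052 / 2625 = 3.067

3.067 kW/(m^2*K)


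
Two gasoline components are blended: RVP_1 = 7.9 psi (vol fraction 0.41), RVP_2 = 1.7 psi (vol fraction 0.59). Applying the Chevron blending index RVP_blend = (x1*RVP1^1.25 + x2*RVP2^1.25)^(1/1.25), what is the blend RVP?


Chevron index: RVP_blend = (sum xi*RVPi^1.25)^(1/1.25)
RVP^1.25 terms: 0.41 * 7.9^1.25 + 0.59 * 1.7^1.25 = 6.57551
RVP_blend = 6.57551^(1/1.25) = 4.512

4.512 psi


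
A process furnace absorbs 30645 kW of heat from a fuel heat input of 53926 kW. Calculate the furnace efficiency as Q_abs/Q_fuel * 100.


Furnace efficiency = Q_absorbed / Q_fuel * 100
= 30645 / 53926 * 100 = 56.83

56.83 %


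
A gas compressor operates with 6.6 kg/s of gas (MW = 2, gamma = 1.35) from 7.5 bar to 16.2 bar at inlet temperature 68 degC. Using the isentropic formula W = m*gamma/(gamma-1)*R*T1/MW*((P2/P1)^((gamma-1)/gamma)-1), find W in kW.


Isentropic work: W = m*(gamma/(gamma-1))*(R*T1/MW)*((P2/P1)^((gamma-1)/gamma) - 1)
T1 = 68 + 273.15 = 341.15 K
Pressure ratio = 16.2 / 7.5 = 2.16
Exponent = (1.35 - 1)/1.35 = 0.259259
(P2/P1)^exp - 1 = 2.16^0.259259 - 1 = 0.220984
W = 6.6 * 1.35 / 0.35 * 8.314 * 341.15 / 2 * 0.220984 = 7978

7978 kW


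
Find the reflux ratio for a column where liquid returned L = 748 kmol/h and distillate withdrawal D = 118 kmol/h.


Reflux ratio definition: R = L / D (liquid returned / distillate withdrawn)
L = 748 kmol/h, D = 118 kmol/h
R = 748 / 118 = 6.339

6.339


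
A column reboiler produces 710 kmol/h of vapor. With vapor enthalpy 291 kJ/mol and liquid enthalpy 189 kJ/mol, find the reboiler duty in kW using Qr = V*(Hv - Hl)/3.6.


Qr = 710 * (291 - 189) / 3.6 = 710 * 102 / 3.6 = 20120

20120 kW


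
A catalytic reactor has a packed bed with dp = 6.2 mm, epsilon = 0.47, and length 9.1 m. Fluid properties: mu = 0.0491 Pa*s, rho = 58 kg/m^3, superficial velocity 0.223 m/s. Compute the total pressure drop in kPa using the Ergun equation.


dp = 6.2 mm = 0.0062 m
Viscous term = 150*0.0491*0.223*(1-0.47)^2 / (0.0062^2*0.47^3) = 115599
Inertial term = 1.75*58*0.223^2*(1-0.47) / (0.0062*0.47^3) = 4155.91
dP/L = 115599 + 4155.91 = 119755 Pa/m
dP = 119755 * 9.1 / 1000 = 1090 kPa

1090 kPa


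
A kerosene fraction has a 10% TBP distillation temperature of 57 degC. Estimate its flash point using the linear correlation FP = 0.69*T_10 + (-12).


FP = 0.69 * 57 + (-12) = 27.33

27.33 degC


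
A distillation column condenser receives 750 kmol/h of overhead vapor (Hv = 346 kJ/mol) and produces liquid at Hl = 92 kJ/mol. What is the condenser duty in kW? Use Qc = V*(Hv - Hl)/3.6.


Qc = 750 * (346 - 92) / 3.6 = 750 * 254 / 3.6 = 52920

52920 kW


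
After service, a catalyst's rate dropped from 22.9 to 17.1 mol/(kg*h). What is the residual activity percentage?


Activity (%) = (rate_used / rate_fresh) * 100
rate_used = 17.1, rate_fresh = 22.9
= (17.1 / 22.9) * 100
= 0.7467 * 100 = 74.67

74.67 %


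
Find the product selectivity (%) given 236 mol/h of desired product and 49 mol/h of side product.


Selectivity = desired / (desired + undesired) * 100
Total products = 236 + 49 = 285 mol/h
S = 236 / 285 * 100
= 0.8281 * 100
= 82.81 %

82.81 %


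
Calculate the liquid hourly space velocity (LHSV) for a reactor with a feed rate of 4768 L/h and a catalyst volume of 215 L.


LHSV = volumetric feed rate / catalyst volume
= 4768 L/h / 215 L
= 22.18 h^-1

22.18 h^-1


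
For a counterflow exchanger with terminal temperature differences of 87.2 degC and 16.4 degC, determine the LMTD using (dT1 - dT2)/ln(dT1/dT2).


LMTD = (dT1 - dT2) / ln(dT1/dT2)
= (87.2 - 16.4) / ln(87.2 / 16.4) = 70.8 / 1.67092 = 42.37

42.37 degC


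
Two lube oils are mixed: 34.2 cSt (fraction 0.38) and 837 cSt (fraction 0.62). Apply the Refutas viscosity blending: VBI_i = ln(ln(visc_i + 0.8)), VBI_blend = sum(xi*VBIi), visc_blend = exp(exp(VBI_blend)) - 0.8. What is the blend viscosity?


Refutas method: VBN_i = 14.534*ln(ln(visc_i + 0.8)) + 10.975, blended linearly by mass fraction; since VBN is linear in VBI_i = ln(ln(visc_i + 0.8)) and the fractions sum to 1, blend VBI directly: visc = exp(exp(VBI_blend)) - 0.8
VBI_1 = ln(ln(34.2 + 0.8)) = 1.26845
VBI_2 = ln(ln(837 + 0.8)) = 1.90669
VBI_blend = 0.38 * 1.26845 + 0.62 * 1.90669 = 1.66416
visc_blend = exp(exp(1.66416)) - 0.8 = 195.8

195.8 cSt


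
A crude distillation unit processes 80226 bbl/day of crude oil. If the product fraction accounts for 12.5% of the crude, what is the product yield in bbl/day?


Crude throughput = 80226 bbl/day
Fraction yield = 12.5%
yield = throughput * fraction / 100
yield = 80226 * 12.5 / 100 = 10028.25

10028.25 bbl/day


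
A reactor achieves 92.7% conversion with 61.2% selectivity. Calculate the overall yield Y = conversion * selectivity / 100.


Overall yield = conversion (%) * selectivity (%) / 100
Conversion = 92.7%, Selectivity = 61.2%
Y = 92.7 * 61.2 / 100
= 56.7324 %

56.7324 %


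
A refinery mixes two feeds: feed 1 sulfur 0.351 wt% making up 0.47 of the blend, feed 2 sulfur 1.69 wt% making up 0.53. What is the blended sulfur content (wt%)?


Linear sulfur blending: S_blend = x1*S1 + x2*S2
Contribution 1: 0.47 * 0.351 = 0.16497 wt%
Contribution 2: 0.53 * 1.69 = 0.8957 wt%
S_blend = 0.16497 + 0.8957 = 1.06067

1.06067 wt%


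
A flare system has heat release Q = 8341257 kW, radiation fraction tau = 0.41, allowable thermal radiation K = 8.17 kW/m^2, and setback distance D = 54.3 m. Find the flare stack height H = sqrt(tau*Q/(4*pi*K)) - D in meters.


tau*Q/(4*pi*K) = 0.41 * 8341257 / (4 * pi * 8.17) = 33310.7
sqrt(33310.7) = 182.512
H = 182.512 - 54.3 = 128.2

128.2 m


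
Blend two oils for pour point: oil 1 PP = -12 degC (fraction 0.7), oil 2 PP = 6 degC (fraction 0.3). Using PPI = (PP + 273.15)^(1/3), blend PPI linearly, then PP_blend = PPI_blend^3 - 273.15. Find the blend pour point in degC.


PPI_1 = (-12 + 273.15)^(1/3) = 6.391901
PPI_2 = (6 + 273.15)^(1/3) = 6.535506
PPI_blend = 0.7 * 6.391901 + 0.3 * 6.535506 = 6.434982
PP_blend = 6.434982^3 - 273.15 = 266.4661 - 273.15 = -6.68

-6.68 degC


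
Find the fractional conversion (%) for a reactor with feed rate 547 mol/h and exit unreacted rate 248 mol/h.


X = (F_in - F_out) / F_in * 100
Moles reacted = 547 - 248 = 299
X = 299 / 547 * 100
= 0.5466 * 100
= 54.66 %

54.66 %


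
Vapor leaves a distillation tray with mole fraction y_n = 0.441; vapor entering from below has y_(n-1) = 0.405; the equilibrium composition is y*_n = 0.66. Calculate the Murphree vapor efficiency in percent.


Murphree vapor efficiency: EMV = (y_n - y_(n-1)) / (y*_n - y_(n-1)) * 100
EMV = (0.441 - 0.405) / (0.66 - 0.405) * 100 = 0.036 / 0.255 * 100 = 14.12

14.12 %


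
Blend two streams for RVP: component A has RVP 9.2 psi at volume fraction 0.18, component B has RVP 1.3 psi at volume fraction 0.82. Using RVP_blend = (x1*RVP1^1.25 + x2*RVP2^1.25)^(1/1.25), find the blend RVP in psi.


Chevron index: RVP_blend = (sum xi*RVPi^1.25)^(1/1.25)
RVP^1.25 terms: 0.18 * 9.2^1.25 + 0.82 * 1.3^1.25 = 4.02234
RVP_blend = 4.02234^(1/1.25) = 3.045

3.045 psi


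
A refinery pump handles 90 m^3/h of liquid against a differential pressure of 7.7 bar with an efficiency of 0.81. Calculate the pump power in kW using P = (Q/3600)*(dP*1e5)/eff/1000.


Q = 90 / 3600 = 0.025 m^3/s
P = 0.025 * (7.7 * 1e5) / 0.81 / 1000 = 23.77

23.77 kW


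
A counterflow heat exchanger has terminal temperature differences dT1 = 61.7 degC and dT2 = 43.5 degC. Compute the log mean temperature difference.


LMTD = (dT1 - dT2) / ln(dT1/dT2)
= (61.7 - 43.5) / ln(61.7 / 43.5) = 18.2 / 0.349523 = 52.07

52.07 degC


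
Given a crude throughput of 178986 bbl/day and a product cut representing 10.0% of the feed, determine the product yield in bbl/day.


Crude throughput = 178986 bbl/day
Fraction yield = 10.0%
yield = throughput * fraction / 100
yield = 178986 * 10.0 / 100 = 17898.6

17898.6 bbl/day


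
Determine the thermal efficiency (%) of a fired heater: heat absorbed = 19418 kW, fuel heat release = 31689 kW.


Furnace efficiency = Q_absorbed / Q_fuel * 100
= 19418 / 31689 * 100 = 61.28

61.28 %


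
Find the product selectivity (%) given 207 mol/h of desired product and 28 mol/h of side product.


Selectivity = desired / (desired + undesired) * 100
Total products = 207 + 28 = 235 mol/h
S = 207 / 235 * 100
= 0.8809 * 100
= 88.09 %

88.09 %


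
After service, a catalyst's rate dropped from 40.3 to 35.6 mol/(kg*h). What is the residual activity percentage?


Activity (%) = (rate_used / rate_fresh) * 100
rate_used = 35.6, rate_fresh = 40.3
= (35.6 / 40.3) * 100
= 0.8834 * 100 = 88.34

88.34 %


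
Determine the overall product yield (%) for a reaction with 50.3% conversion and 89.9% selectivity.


Overall yield = conversion (%) * selectivity (%) / 100
Conversion = 50.3%, Selectivity = 89.9%
Y = 50.3 * 89.9 / 100
= 45.2197 %

45.2197 %


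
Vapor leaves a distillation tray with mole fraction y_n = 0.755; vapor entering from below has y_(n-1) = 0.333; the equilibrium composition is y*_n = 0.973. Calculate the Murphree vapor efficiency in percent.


Murphree vapor efficiency: EMV = (y_n - y_(n-1)) / (y*_n - y_(n-1)) * 100
EMV = (0.755 - 0.333) / (0.973 - 0.333) * 100 = 0.422 / 0.64 * 100 = 65.94

65.94 %


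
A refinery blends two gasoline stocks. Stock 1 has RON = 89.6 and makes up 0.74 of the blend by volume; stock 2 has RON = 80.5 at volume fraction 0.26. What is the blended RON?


Linear blending: RON_blend = sum(vi * RONi)
Contribution 1: 0.74 * 89.6 = 66.304
Contribution 2: 0.26 * 80.5 = 20.93
RON_blend = 66.304 + 20.93 = 87.234

87.234


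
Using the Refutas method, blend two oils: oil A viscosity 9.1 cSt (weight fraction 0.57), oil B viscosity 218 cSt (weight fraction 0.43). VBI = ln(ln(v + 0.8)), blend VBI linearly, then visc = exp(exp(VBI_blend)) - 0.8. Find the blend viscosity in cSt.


Refutas method: VBN_i = 14.534*ln(ln(visc_i + 0.8)) + 10.975, blended linearly by mass fraction; since VBN is linear in VBI_i = ln(ln(visc_i + 0.8)) and the fractions sum to 1, blend VBI directly: visc = exp(exp(VBI_blend)) - 0.8
VBI_1 = ln(ln(9.1 + 0.8)) = 0.829658
VBI_2 = ln(ln(218 + 0.8)) = 1.6842
VBI_blend = 0.57 * 0.829658 + 0.43 * 1.6842 = 1.19711
visc_blend = exp(exp(1.19711)) - 0.8 = 26.60

26.60 cSt


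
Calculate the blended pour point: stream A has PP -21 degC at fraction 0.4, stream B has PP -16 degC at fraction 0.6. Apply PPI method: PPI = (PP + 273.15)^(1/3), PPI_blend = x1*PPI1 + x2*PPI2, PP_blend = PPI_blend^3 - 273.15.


PPI_1 = (-21 + 273.15)^(1/3) = 6.317613
PPI_2 = (-16 + 273.15)^(1/3) = 6.359098
PPI_blend = 0.4 * 6.317613 + 0.6 * 6.359098 = 6.342504
PP_blend = 6.342504^3 - 273.15 = 255.1422 - 273.15 = -18.01

-18.01 degC


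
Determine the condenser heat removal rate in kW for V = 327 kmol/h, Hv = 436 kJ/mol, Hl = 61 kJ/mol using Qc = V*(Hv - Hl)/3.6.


Qc = 327 * (436 - 61) / 3.6 = 327 * 375 / 3.6 = 34060

34060 kW


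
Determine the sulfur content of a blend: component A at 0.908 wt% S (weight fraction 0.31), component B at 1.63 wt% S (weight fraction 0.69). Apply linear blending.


Linear sulfur blending: S_blend = x1*S1 + x2*S2
Contribution 1: 0.31 * 0.908 = 0.28148 wt%
Contribution 2: 0.69 * 1.63 = 1.1247 wt%
S_blend = 0.28148 + 1.1247 = 1.40618

1.40618 wt%


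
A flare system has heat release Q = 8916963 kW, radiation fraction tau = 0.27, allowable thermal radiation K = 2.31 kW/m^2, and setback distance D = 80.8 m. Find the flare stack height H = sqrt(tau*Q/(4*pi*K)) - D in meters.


tau*Q/(4*pi*K) = 0.27 * 8916963 / (4 * pi * 2.31) = 82939
sqrt(82939) = 287.991
H = 287.991 - 80.8 = 207.2

207.2 m


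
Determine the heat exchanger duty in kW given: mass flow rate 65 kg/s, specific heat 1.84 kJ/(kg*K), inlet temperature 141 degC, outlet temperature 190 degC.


Q = m_dot * cp * delta_T
delta_T = 190 - 141 = 49 K
Q = 65 * 1.84 * 49
= 119.6 * 49
= 5860.4 kW

5860.4 kW


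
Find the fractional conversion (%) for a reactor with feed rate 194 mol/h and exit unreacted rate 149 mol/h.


X = (F_in - F_out) / F_in * 100
Moles reacted = 194 - 149 = 45
X = 45 / 194 * 100
= 0.2320 * 100
= 23.20 %

23.20 %


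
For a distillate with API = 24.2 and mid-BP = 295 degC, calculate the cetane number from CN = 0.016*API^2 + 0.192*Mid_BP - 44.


CN = 0.016 * 24.2^2 + 0.192 * 295 - 44
CN = 9.37024 + 56.64 - 44 = 22.01024

22.01024


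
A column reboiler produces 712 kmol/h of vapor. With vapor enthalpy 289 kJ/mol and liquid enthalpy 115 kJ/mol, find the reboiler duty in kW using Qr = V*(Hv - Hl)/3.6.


Qr = 712 * (289 - 115) / 3.6 = 712 * 174 / 3.6 = 34410

34410 kW


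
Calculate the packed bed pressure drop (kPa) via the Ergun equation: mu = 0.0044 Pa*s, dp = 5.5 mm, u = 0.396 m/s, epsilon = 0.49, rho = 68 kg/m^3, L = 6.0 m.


dp = 5.5 mm = 0.0055 m
Viscous term = 150*0.0044*0.396*(1-0.49)^2 / (0.0055^2*0.49^3) = 19101.4
Inertial term = 1.75*68*0.396^2*(1-0.49) / (0.0055*0.49^3) = 14708.1
dP/L = 19101.4 + 14708.1 = 33809.5 Pa/m
dP = 33809.5 * 6.0 / 1000 = 202.9 kPa

202.9 kPa


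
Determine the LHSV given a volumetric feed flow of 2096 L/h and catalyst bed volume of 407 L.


LHSV = volumetric feed rate / catalyst volume
= 2096 L/h / 407 L
= 5.150 h^-1

5.150 h^-1


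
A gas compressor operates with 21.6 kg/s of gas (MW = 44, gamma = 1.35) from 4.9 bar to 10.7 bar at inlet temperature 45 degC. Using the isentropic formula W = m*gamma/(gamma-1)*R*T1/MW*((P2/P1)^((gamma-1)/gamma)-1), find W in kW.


Isentropic work: W = m*(gamma/(gamma-1))*(R*T1/MW)*((P2/P1)^((gamma-1)/gamma) - 1)
T1 = 45 + 273.15 = 318.15 K
Pressure ratio = 10.7 / 4.9 = 2.18367
Exponent = (1.35 - 1)/1.35 = 0.259259
(P2/P1)^exp - 1 = 2.18367^0.259259 - 1 = 0.224439
W = 21.6 * 1.35 / 0.35 * 8.314 * 318.15 / 44 * 0.224439 = 1124

1124 kW


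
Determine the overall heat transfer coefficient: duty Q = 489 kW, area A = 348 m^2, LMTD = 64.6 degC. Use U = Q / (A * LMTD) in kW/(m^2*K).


From Q = U*A*LMTD, U = Q / (A * LMTD)
U = 489 / (348 * 64.6) = 489 / 22480.8 = 0.02175

0.02175 kW/(m^2*K)


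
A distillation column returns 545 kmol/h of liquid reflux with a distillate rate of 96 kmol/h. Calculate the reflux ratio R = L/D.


Reflux ratio definition: R = L / D (liquid returned / distillate withdrawn)
L = 545 kmol/h, D = 96 kmol/h
R = 545 / 96 = 5.677

5.677


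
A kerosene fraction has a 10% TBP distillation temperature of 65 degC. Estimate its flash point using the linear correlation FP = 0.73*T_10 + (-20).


FP = 0.73 * 65 + (-20) = 27.45

27.45 degC


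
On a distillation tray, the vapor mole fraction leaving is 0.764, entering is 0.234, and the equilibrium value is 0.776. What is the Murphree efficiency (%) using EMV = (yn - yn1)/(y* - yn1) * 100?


Murphree vapor efficiency: EMV = (y_n - y_(n-1)) / (y*_n - y_(n-1)) * 100
EMV = (0.764 - 0.234) / (0.776 - 0.234) * 100 = 0.53 / 0.542 * 100 = 97.79

97.79 %


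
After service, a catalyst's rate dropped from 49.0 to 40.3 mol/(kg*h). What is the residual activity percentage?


Activity (%) = (rate_used / rate_fresh) * 100
rate_used = 40.3, rate_fresh = 49.0
= (40.3 / 49.0) * 100
= 0.8224 * 100 = 82.24

82.24 %


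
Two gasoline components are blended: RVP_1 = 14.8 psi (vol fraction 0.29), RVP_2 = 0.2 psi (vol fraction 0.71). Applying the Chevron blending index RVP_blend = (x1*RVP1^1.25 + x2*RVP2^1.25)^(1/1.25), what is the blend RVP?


Chevron index: RVP_blend = (sum xi*RVPi^1.25)^(1/1.25)
RVP^1.25 terms: 0.29 * 14.8^1.25 + 0.71 * 0.2^1.25 = 8.51328
RVP_blend = 8.51328^(1/1.25) = 5.547

5.547 psi


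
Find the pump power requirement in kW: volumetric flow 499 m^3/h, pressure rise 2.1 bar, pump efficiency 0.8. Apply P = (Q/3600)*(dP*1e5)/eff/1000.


Q = 499 / 3600 = 0.138611 m^3/s
P = 0.138611 * (2.1 * 1e5) / 0.8 / 1000 = 36.39

36.39 kW


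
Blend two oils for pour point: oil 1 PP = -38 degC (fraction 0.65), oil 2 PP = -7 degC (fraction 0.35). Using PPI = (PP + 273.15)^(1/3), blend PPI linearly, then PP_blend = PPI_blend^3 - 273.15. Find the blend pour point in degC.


PPI_1 = (-38 + 273.15)^(1/3) = 6.172318
PPI_2 = (-7 + 273.15)^(1/3) = 6.432436
PPI_blend = 0.65 * 6.172318 + 0.35 * 6.432436 = 6.263359
PP_blend = 6.263359^3 - 273.15 = 245.7095 - 273.15 = -27.44

-27.44 degC


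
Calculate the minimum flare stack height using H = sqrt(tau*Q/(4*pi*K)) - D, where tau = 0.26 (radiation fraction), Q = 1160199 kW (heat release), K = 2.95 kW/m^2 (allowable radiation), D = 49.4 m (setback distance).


tau*Q/(4*pi*K) = 0.26 * 1160199 / (4 * pi * 2.95) = 8137.18
sqrt(8137.18) = 90.2063
H = 90.2063 - 49.4 = 40.81

40.81 m


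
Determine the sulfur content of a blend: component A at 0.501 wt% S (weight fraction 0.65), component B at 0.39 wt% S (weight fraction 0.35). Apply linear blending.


Linear sulfur blending: S_blend = x1*S1 + x2*S2
Contribution 1: 0.65 * 0.501 = 0.32565 wt%
Contribution 2: 0.35 * 0.39 = 0.1365 wt%
S_blend = 0.32565 + 0.1365 = 0.46215

0.46215 wt%


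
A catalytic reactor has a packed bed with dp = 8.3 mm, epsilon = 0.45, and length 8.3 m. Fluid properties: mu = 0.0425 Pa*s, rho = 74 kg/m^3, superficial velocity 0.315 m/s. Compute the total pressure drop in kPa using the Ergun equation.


dp = 8.3 mm = 0.0083 m
Viscous term = 150*0.0425*0.315*(1-0.45)^2 / (0.0083^2*0.45^3) = 96765.9
Inertial term = 1.75*74*0.315^2*(1-0.45) / (0.0083*0.45^3) = 9344.11
dP/L = 96765.9 + 9344.11 = 106110 Pa/m
dP = 106110 * 8.3 / 1000 = 880.7 kPa

880.7 kPa


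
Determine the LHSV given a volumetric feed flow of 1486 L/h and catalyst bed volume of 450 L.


LHSV = volumetric feed rate / catalyst volume
= 1486 L/h / 450 L
= 3.302 h^-1

3.302 h^-1


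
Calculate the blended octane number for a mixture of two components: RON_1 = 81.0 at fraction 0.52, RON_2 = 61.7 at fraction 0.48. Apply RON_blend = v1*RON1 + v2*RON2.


Linear blending: RON_blend = sum(vi * RONi)
Contribution 1: 0.52 * 81.0 = 42.12
Contribution 2: 0.48 * 61.7 = 29.616
RON_blend = 42.12 + 29.616 = 71.736

71.736


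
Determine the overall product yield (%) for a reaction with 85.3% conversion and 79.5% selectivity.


Overall yield = conversion (%) * selectivity (%) / 100
Conversion = 85.3%, Selectivity = 79.5%
Y = 85.3 * 79.5 / 100
= 67.8135 %

67.8135 %


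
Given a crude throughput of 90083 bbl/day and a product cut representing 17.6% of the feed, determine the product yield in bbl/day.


Crude throughput = 90083 bbl/day
Fraction yield = 17.6%
yield = throughput * fraction / 100
yield = 90083 * 17.6 / 100 = 15854.608

15854.608 bbl/day


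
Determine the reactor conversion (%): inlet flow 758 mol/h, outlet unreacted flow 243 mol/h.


X = (F_in - F_out) / F_in * 100
Moles reacted = 758 - 243 = 515
X = 515 / 758 * 100
= 0.6794 * 100
= 67.94 %

67.94 %


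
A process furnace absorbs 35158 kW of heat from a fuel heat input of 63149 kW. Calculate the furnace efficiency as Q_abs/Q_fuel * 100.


Furnace efficiency = Q_absorbed / Q_fuel * 100
= 35158 / 63149 * 100 = 55.67

55.67 %


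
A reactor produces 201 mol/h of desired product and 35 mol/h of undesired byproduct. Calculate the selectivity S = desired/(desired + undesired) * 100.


Selectivity = desired / (desired + undesired) * 100
Total products = 201 + 35 = 236 mol/h
S = 201 / 236 * 100
= 0.8517 * 100
= 85.17 %

85.17 %


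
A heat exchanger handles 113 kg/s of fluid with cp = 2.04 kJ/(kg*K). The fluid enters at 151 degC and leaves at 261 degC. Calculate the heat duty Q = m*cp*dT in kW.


Q = m_dot * cp * delta_T
delta_T = 261 - 151 = 110 K
Q = 113 * 2.04 * 110
= 230.52 * 110
= 25357.2 kW

25357.2 kW


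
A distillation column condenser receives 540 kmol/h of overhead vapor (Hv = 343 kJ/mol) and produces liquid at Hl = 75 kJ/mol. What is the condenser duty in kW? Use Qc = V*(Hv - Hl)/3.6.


Qc = 540 * (343 - 75) / 3.6 = 540 * 268 / 3.6 = 40200

40200 kW


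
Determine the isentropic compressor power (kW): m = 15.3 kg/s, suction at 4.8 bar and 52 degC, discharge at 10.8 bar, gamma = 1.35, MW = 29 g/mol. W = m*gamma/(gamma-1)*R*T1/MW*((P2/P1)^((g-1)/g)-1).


Isentropic work: W = m*(gamma/(gamma-1))*(R*T1/MW)*((P2/P1)^((gamma-1)/gamma) - 1)
T1 = 52 + 273.15 = 325.15 K
Pressure ratio = 10.8 / 4.8 = 2.25
Exponent = (1.35 - 1)/1.35 = 0.259259
(P2/P1)^exp - 1 = 2.25^0.259259 - 1 = 0.233975
W = 15.3 * 1.35 / 0.35 * 8.314 * 325.15 / 29 * 0.233975 = 1287

1287 kW


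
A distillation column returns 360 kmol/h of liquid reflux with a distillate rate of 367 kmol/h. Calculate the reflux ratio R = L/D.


Reflux ratio definition: R = L / D (liquid returned / distillate withdrawn)
L = 360 kmol/h, D = 367 kmol/h
R = 360 / 367 = 0.9809

0.9809


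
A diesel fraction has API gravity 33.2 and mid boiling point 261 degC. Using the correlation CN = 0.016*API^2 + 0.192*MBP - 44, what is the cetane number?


CN = 0.016 * 33.2^2 + 0.192 * 261 - 44
CN = 17.63584 + 50.112 - 44 = 23.74784

23.74784


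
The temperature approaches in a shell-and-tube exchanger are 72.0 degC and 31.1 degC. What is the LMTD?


LMTD = (dT1 - dT2) / ln(dT1/dT2)
= (72.0 - 31.1) / ln(72.0 / 31.1) = 40.9 / 0.839458 = 48.72

48.72 degC


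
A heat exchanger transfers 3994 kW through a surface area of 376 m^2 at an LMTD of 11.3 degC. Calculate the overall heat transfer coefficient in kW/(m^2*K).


From Q = U*A*LMTD, U = Q / (A * LMTD)
U = 3994 / (376 * 11.3) = 3994 / 4248.8 = 0.9400

0.9400 kW/(m^2*K)


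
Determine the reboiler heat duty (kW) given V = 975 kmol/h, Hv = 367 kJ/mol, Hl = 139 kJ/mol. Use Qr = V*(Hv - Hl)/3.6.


Qr = 975 * (367 - 139) / 3.6 = 975 * 228 / 3.6 = 61750

61750 kW


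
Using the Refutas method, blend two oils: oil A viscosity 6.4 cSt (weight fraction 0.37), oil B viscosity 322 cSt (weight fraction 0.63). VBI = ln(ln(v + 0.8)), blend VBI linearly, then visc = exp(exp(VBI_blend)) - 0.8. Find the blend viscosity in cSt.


Refutas method: VBN_i = 14.534*ln(ln(visc_i + 0.8)) + 10.975, blended linearly by mass fraction; since VBN is linear in VBI_i = ln(ln(visc_i + 0.8)) and the fractions sum to 1, blend VBI directly: visc = exp(exp(VBI_blend)) - 0.8
VBI_1 = ln(ln(6.4 + 0.8)) = 0.680103
VBI_2 = ln(ln(322 + 0.8)) = 1.75389
VBI_blend = 0.37 * 0.680103 + 0.63 * 1.75389 = 1.35659
visc_blend = exp(exp(1.35659)) - 0.8 = 47.77

47.77 cSt


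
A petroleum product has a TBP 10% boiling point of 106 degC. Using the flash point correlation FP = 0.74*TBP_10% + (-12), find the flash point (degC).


FP = 0.74 * 106 + (-12) = 66.44

66.44 degC


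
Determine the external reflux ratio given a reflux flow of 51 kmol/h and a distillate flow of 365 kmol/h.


Reflux ratio definition: R = L / D (liquid returned / distillate withdrawn)
L = 51 kmol/h, D = 365 kmol/h
R = 51 / 365 = 0.1397

0.1397


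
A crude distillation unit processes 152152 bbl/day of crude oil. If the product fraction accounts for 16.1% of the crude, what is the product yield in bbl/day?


Crude throughput = 152152 bbl/day
Fraction yield = 16.1%
yield = throughput * fraction / 100
yield = 152152 * 16.1 / 100 = 24496.472

24496.472 bbl/day


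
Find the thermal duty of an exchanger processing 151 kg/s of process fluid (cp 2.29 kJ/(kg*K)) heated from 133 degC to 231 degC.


Q = m_dot * cp * delta_T
delta_T = 231 - 133 = 98 K
Q = 151 * 2.29 * 98
= 345.79 * 98
= 33887.42 kW

33887.42 kW


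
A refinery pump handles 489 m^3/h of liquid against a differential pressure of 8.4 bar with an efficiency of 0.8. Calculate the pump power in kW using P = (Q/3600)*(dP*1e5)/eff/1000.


Q = 489 / 3600 = 0.135833 m^3/s
P = 0.135833 * (8.4 * 1e5) / 0.8 / 1000 = 142.6

142.6 kW


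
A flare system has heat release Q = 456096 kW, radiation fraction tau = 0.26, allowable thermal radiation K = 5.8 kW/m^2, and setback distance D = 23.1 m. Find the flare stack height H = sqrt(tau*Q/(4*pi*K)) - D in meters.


tau*Q/(4*pi*K) = 0.26 * 456096 / (4 * pi * 5.8) = 1627.02
sqrt(1627.02) = 40.3363
H = 40.3363 - 23.1 = 17.24

17.24 m


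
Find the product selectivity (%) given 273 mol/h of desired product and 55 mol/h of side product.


Selectivity = desired / (desired + undesired) * 100
Total products = 273 + 55 = 328 mol/h
S = 273 / 328 * 100
= 0.8323 * 100
= 83.23 %

83.23 %


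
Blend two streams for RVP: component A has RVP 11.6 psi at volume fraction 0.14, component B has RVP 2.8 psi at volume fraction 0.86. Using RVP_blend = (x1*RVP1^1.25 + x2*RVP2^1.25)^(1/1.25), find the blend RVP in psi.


Chevron index: RVP_blend = (sum xi*RVPi^1.25)^(1/1.25)
RVP^1.25 terms: 0.14 * 11.6^1.25 + 0.86 * 2.8^1.25 = 6.11201
RVP_blend = 6.11201^(1/1.25) = 4.255

4.255 psi


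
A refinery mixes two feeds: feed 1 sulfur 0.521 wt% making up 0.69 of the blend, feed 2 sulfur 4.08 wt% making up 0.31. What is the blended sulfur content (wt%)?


Linear sulfur blending: S_blend = x1*S1 + x2*S2
Contribution 1: 0.69 * 0.521 = 0.35949 wt%
Contribution 2: 0.31 * 4.08 = 1.2648 wt%
S_blend = 0.35949 + 1.2648 = 1.62429

1.62429 wt%


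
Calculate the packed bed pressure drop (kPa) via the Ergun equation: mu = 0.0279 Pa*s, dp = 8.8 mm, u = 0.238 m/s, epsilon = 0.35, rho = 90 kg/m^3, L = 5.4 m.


dp = 8.8 mm = 0.0088 m
Viscous term = 150*0.0279*0.238*(1-0.35)^2 / (0.0088^2*0.35^3) = 126745
Inertial term = 1.75*90*0.238^2*(1-0.35) / (0.0088*0.35^3) = 15369.5
dP/L = 126745 + 15369.5 = 142114 Pa/m
dP = 142114 * 5.4 / 1000 = 767.4 kPa

767.4 kPa


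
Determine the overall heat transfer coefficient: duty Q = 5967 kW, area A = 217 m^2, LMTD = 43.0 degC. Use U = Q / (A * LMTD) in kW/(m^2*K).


From Q = U*A*LMTD, U = Q / (A * LMTD)
U = 5967 / (217 * 43.0) = 5967 / 9331 = 0.6395

0.6395 kW/(m^2*K)


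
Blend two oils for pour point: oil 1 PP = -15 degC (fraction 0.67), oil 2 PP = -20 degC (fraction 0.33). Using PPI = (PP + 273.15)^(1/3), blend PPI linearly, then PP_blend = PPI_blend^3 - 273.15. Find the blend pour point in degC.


PPI_1 = (-15 + 273.15)^(1/3) = 6.36733
PPI_2 = (-20 + 273.15)^(1/3) = 6.325953
PPI_blend = 0.67 * 6.36733 + 0.33 * 6.325953 = 6.353676
PP_blend = 6.353676^3 - 273.15 = 256.4928 - 273.15 = -16.66

-16.66 degC


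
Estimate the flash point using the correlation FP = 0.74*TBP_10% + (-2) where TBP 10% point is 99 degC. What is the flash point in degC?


FP = 0.74 * 99 + (-2) = 71.26

71.26 degC


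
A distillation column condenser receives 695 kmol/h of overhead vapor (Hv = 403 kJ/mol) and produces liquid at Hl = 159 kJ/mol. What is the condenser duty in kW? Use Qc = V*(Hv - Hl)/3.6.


Qc = 695 * (403 - 159) / 3.6 = 695 * 244 / 3.6 = 47110

47110 kW


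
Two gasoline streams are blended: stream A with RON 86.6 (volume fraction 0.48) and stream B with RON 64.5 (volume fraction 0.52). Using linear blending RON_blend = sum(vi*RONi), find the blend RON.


Linear blending: RON_blend = sum(vi * RONi)
Contribution 1: 0.48 * 86.6 = 41.568
Contribution 2: 0.52 * 64.5 = 33.54
RON_blend = 41.568 + 33.54 = 75.108

75.108


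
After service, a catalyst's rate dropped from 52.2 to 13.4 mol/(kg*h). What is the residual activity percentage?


Activity (%) = (rate_used / rate_fresh) * 100
rate_used = 13.4, rate_fresh = 52.2
= (13.4 / 52.2) * 100
= 0.2567 * 100 = 25.67

25.67 %


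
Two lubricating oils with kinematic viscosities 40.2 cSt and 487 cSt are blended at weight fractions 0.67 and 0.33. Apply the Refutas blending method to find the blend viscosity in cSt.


Refutas method: VBN_i = 14.534*ln(ln(visc_i + 0.8)) + 10.975, blended linearly by mass fraction; since VBN is linear in VBI_i = ln(ln(visc_i + 0.8)) and the fractions sum to 1, blend VBI directly: visc = exp(exp(VBI_blend)) - 0.8
VBI_1 = ln(ln(40.2 + 0.8)) = 1.31199
VBI_2 = ln(ln(487 + 0.8)) = 1.82292
VBI_blend = 0.67 * 1.31199 + 0.33 * 1.82292 = 1.4806
visc_blend = exp(exp(1.4806)) - 0.8 = 80.29

80.29 cSt


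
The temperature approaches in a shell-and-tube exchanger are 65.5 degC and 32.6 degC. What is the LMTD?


LMTD = (dT1 - dT2) / ln(dT1/dT2)
= (65.5 - 32.6) / ln(65.5 / 32.6) = 32.9 / 0.697738 = 47.15

47.15 degC


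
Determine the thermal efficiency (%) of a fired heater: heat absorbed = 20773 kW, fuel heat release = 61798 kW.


Furnace efficiency = Q_absorbed / Q_fuel * 100
= 20773 / 61798 * 100 = 33.61

33.61 %


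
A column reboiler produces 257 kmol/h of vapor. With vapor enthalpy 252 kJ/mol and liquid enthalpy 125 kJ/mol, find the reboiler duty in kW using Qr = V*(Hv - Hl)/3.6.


Qr = 257 * (252 - 125) / 3.6 = 257 * 127 / 3.6 = 9066

9066 kW


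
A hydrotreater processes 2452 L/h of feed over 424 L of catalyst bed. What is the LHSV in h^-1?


LHSV = volumetric feed rate / catalyst volume
= 2452 L/h / 424 L
= 5.783 h^-1

5.783 h^-1


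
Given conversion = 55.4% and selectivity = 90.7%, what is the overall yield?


Overall yield = conversion (%) * selectivity (%) / 100
Conversion = 55.4%, Selectivity = 90.7%
Y = 55.4 * 90.7 / 100
= 50.2478 %

50.2478 %


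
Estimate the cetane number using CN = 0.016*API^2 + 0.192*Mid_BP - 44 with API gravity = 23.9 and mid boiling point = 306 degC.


CN = 0.016 * 23.9^2 + 0.192 * 306 - 44
CN = 9.13936 + 58.752 - 44 = 23.89136

23.89136


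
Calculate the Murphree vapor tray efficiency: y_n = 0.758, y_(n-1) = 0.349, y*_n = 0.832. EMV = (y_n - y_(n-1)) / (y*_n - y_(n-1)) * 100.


Murphree vapor efficiency: EMV = (y_n - y_(n-1)) / (y*_n - y_(n-1)) * 100
EMV = (0.758 - 0.349) / (0.832 - 0.349) * 100 = 0.409 / 0.483 * 100 = 84.68

84.68 %


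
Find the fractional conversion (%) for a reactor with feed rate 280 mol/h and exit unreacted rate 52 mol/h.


X = (F_in - F_out) / F_in * 100
Moles reacted = 280 - 52 = 228
X = 228 / 280 * 100
= 0.8143 * 100
= 81.43 %

81.43 %


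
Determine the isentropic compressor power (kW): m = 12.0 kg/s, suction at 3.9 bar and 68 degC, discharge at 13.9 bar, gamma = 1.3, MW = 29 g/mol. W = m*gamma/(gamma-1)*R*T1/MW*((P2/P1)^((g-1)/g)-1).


Isentropic work: W = m*(gamma/(gamma-1))*(R*T1/MW)*((P2/P1)^((gamma-1)/gamma) - 1)
T1 = 68 + 273.15 = 341.15 K
Pressure ratio = 13.9 / 3.9 = 3.5641
Exponent = (1.3 - 1)/1.3 = 0.230769
(P2/P1)^exp - 1 = 3.5641^0.230769 - 1 = 0.340828
W = 12.0 * 1.3 / 0.3 * 8.314 * 341.15 / 29 * 0.340828 = 1733

1733 kW


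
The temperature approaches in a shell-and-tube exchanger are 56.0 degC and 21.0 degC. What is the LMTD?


LMTD = (dT1 - dT2) / ln(dT1/dT2)
= (56.0 - 21.0) / ln(56.0 / 21.0) = 35 / 0.980829 = 35.68

35.68 degC


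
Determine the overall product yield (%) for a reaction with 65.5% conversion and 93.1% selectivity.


Overall yield = conversion (%) * selectivity (%) / 100
Conversion = 65.5%, Selectivity = 93.1%
Y = 65.5 * 93.1 / 100
= 60.9805 %

60.9805 %


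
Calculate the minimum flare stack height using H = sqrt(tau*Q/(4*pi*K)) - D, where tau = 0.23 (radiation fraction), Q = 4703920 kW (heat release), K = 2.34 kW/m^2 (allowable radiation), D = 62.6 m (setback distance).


tau*Q/(4*pi*K) = 0.23 * 4703920 / (4 * pi * 2.34) = 36792.7
sqrt(36792.7) = 191.814
H = 191.814 - 62.6 = 129.2

129.2 m
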